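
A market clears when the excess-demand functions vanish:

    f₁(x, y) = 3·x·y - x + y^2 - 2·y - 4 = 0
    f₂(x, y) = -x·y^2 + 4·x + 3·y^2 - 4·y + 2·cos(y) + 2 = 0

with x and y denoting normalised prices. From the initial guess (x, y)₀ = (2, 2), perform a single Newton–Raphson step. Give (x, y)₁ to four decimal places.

At (2, 2): F = (6.0000, 5.167706).
Jacobian J = [[3·y - 1, 3·x + 2·y - 2], [-y^2 + 4, -2·x·y + 6·y - 2·sin(y) - 4]].
At the point, J = [[5.0000, 8.0000], [0.0000, -1.818595]] (det J = -9.092974).
Solving J·Δ = −F gives Δ = (-5.7465, 2.8416).
Then the next iterate is (x, y)₁ = (-3.7465, 4.8416).

(-3.7465, 4.8416)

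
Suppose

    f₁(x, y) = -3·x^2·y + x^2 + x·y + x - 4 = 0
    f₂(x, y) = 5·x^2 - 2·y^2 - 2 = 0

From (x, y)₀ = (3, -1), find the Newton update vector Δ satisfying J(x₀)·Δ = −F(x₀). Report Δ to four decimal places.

At (3, -1): F = (32.0000, 41.0000).
Jacobian J = [[-6·x·y + 2·x + y + 1, -3·x^2 + x], [10·x, -4·y]].
At the point, J = [[24.0000, -24.0000], [30.0000, 4.0000]] (det J = 816.0000).
Solving J·Δ = −F gives Δ = (-1.3627, -0.0294).

(-1.3627, -0.0294)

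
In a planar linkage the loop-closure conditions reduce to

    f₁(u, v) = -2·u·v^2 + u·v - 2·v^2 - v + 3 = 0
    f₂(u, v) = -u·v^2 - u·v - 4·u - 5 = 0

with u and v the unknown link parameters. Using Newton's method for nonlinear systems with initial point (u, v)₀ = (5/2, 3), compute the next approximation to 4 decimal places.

(0.2918, 2.4475)

At (5/2, 3): F = (-55.5000, -45.0000).
Jacobian J = [[-2·v^2 + v, -4·u·v + u - 4·v - 1], [-v^2 - v - 4, -2·u·v - u]].
At the point, J = [[-15.0000, -40.5000], [-16.0000, -17.5000]] (det J = -385.5000).
Solving J·Δ = −F gives Δ = (-2.2082, -0.5525).
Then the next iterate is (u, v)₁ = (0.2918, 2.4475).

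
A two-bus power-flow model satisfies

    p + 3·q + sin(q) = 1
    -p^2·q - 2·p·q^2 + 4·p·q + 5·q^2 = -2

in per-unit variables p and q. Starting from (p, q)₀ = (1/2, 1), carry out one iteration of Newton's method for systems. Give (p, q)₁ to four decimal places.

At (1/2, 1): F = (3.341471, 7.7500).
Jacobian J = [[1, cos(q) + 3], [-2·p·q - 2·q^2 + 4·q, -p^2 - 4·p·q + 4·p + 10·q]].
At the point, J = [[1.0000, 3.540302], [1.0000, 9.7500]] (det J = 6.209698).
Solving J·Δ = −F gives Δ = (-0.8281, -0.7099).
Then the next iterate is (p, q)₁ = (-0.3281, 0.2901).

(-0.3281, 0.2901)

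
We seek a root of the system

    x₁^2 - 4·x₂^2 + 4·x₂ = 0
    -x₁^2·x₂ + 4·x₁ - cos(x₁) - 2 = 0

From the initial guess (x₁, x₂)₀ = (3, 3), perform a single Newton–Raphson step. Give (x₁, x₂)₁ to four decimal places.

(2.4408, 2.0822)

At (3, 3): F = (-15.0000, -16.010008).
Jacobian J = [[2·x₁, -8·x₂ + 4], [-2·x₁·x₂ + sin(x₁) + 4, -x₁^2]].
At the point, J = [[6.0000, -20.0000], [-13.858880, -9.0000]] (det J = -331.177600).
Solving J·Δ = −F gives Δ = (-0.5592, -0.9178).
Then the next iterate is (x₁, x₂)₁ = (2.4408, 2.0822).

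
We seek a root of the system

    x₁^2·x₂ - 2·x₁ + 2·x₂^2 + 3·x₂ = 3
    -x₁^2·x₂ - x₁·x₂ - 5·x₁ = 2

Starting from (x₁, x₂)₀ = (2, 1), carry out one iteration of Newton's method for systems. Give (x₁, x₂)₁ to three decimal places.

(0.102, 1.163)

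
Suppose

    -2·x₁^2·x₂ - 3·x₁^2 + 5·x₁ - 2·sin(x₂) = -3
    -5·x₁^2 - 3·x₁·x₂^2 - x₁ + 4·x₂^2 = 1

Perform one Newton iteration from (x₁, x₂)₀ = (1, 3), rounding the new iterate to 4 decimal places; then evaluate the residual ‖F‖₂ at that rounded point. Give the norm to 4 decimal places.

At (1, 3): F = (-1.282240, 2.0000).
Jacobian J = [[-4·x₁·x₂ - 6·x₁ + 5, -2·x₁^2 - 2·cos(x₂)], [-10·x₁ - 3·x₂^2 - 1, -6·x₁·x₂ + 8·x₂]].
At the point, J = [[-13.0000, -0.020015], [-38.0000, 6.0000]] (det J = -78.760570).
Solving J·Δ = −F gives Δ = (-0.0972, -0.9488).
Then the next iterate is (x₁, x₂)₁ = (0.9028, 2.0512).
Re-evaluating at (0.9028, 2.0512): F = (-0.048413, -0.543734), so ‖F‖₂ = 0.5459.

0.5459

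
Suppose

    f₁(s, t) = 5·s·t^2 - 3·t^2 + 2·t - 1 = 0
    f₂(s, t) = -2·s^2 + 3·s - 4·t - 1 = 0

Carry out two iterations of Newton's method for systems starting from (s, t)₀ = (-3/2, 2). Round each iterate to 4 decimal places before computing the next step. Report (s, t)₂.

(0.4771, -0.0053)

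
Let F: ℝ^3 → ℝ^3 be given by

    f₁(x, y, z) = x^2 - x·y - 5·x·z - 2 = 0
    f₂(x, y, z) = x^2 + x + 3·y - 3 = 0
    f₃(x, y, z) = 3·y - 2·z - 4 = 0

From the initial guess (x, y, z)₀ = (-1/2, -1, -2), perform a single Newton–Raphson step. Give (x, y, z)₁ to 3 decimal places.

(-0.285, 1.083, -0.375)

At (-1/2, -1, -2): F = (-7.250, -6.250, -3.000).
Jacobian J = [[2·x - y - 5·z, -x, -5·x], [2·x + 1, 3, 0], [0, 3, -2]].
At the point, J = [[10.000, 0.500, 2.500], [0.000, 3.000, 0.000], [0.000, 3.000, -2.000]] (det J = -60.000).
Solving J·Δ = −F gives Δ = (0.215, 2.083, 1.625).
Then the next iterate is (x, y, z)₁ = (-0.285, 1.083, -0.375).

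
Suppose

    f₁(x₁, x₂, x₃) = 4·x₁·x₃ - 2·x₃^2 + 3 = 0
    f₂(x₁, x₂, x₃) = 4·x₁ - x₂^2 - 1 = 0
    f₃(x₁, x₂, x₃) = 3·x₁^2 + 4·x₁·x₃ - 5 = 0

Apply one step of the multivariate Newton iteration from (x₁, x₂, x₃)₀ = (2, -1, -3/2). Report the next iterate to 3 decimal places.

At (2, -1, -3/2): F = (-13.500, 6.000, -5.000).
Jacobian J = [[4·x₃, 0, 4·x₁ - 4·x₃], [4, -2·x₂, 0], [6·x₁ + 4·x₃, 0, 4·x₁]].
At the point, J = [[-6.000, 0.000, 14.000], [4.000, 2.000, 0.000], [6.000, 0.000, 8.000]] (det J = -264.000).
Solving J·Δ = −F gives Δ = (-0.288, -2.424, 0.841).
Then the next iterate is (x₁, x₂, x₃)₁ = (1.712, -3.424, -0.659).

(1.712, -3.424, -0.659)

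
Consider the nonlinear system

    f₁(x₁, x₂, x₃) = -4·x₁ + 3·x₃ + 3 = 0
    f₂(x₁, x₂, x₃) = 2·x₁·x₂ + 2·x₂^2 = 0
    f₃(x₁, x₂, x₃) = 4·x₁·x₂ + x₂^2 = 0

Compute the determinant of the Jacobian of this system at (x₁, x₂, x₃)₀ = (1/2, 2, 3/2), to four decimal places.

J = [[-4, 0, 3], [2·x₂, 2·x₁ + 4·x₂, 0], [4·x₂, 4·x₁ + 2·x₂, 0]].
At the point, J = [[-4.0000, 0.0000, 3.0000], [4.0000, 9.0000, 0.0000], [8.0000, 6.0000, 0.0000]].
det J = -144.0000.

-144.0000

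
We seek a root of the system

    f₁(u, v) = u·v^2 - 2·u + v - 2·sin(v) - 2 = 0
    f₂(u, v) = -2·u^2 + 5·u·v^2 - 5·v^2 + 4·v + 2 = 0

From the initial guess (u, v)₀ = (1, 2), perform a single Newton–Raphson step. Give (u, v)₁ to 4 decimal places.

At (1, 2): F = (0.181405, 8.0000).
Jacobian J = [[v^2 - 2, 2·u·v - 2·cos(v) + 1], [-4·u + 5·v^2, 10·u·v - 10·v + 4]].
At the point, J = [[2.0000, 5.832294], [16.0000, 4.0000]] (det J = -85.316699).
Solving J·Δ = −F gives Δ = (-0.5384, 0.1535).
Then the next iterate is (u, v)₁ = (0.4616, 2.1535).

(0.4616, 2.1535)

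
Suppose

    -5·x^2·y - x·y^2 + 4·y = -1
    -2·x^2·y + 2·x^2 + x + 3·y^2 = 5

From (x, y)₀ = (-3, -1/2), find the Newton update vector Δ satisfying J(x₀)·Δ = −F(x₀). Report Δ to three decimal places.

(0.939, 0.180)

At (-3, -1/2): F = (22.250, 19.750).
Jacobian J = [[-10·x·y - y^2, -5·x^2 - 2·x·y + 4], [-4·x·y + 4·x + 1, -2·x^2 + 6·y]].
At the point, J = [[-15.250, -44.000], [-17.000, -21.000]] (det J = -427.750).
Solving J·Δ = −F gives Δ = (0.939, 0.180).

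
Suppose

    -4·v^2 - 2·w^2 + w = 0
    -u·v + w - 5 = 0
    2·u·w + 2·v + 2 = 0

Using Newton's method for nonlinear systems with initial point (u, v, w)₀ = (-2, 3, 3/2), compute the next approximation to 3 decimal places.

At (-2, 3, 3/2): F = (-39.000, 2.500, 2.000).
Jacobian J = [[0, -8·v, -4·w + 1], [-v, -u, 1], [2·w, 2, 2·u]].
At the point, J = [[0.000, -24.000, -5.000], [-3.000, 2.000, 1.000], [3.000, 2.000, -4.000]] (det J = 276.000).
Solving J·Δ = −F gives Δ = (-0.351, -1.516, -0.522).
Then the next iterate is (u, v, w)₁ = (-2.351, 1.484, 0.978).

(-2.351, 1.484, 0.978)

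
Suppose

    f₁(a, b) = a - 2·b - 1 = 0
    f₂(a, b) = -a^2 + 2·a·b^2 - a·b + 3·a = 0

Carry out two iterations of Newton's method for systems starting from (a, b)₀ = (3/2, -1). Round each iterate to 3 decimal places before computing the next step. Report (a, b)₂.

At (3/2, -1): F = (2.500, 6.750).
Jacobian J = [[1, -2], [-2·a + 2·b^2 - b + 3, 4·a·b - a]].
At the point, J = [[1.000, -2.000], [3.000, -7.500]] (det J = -1.500).
Solving J·Δ = −F gives Δ = (-3.500, -0.500).
Then the next iterate is (a, b)₁ = (-2.000, -1.500).
Round to (-2.000, -1.500) and repeat: F = (0.000, -22.000), J = [[1.000, -2.000], [13.000, 14.000]].
Δ = (1.100, 0.550), so (a, b)₂ = (-0.900, -0.950).

(-0.900, -0.950)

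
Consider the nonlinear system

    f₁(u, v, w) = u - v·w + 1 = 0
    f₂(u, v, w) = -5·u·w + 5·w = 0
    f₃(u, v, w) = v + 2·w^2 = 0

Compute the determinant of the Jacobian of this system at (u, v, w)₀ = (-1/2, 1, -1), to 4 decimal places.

7.5000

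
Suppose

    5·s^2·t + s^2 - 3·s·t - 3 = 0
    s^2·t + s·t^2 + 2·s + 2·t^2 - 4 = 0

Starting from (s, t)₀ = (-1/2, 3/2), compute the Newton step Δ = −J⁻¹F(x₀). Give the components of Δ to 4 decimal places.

At (-1/2, 3/2): F = (1.3750, -1.2500).
Jacobian J = [[10·s·t + 2·s - 3·t, 5·s^2 - 3·s], [2·s·t + t^2 + 2, s^2 + 2·s·t + 4·t]].
At the point, J = [[-13.0000, 2.7500], [2.7500, 4.7500]] (det J = -69.3125).
Solving J·Δ = −F gives Δ = (0.1438, 0.1799).

(0.1438, 0.1799)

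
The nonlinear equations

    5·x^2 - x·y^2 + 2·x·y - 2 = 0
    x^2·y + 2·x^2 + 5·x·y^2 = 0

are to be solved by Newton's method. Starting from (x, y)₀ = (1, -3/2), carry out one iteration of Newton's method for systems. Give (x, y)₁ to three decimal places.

(0.787, -0.847)

At (1, -3/2): F = (-2.250, 11.750).
Jacobian J = [[10·x - y^2 + 2·y, -2·x·y + 2·x], [2·x·y + 4·x + 5·y^2, x^2 + 10·x·y]].
At the point, J = [[4.750, 5.000], [12.250, -14.000]] (det J = -127.750).
Solving J·Δ = −F gives Δ = (-0.213, 0.653).
Then the next iterate is (x, y)₁ = (0.787, -0.847).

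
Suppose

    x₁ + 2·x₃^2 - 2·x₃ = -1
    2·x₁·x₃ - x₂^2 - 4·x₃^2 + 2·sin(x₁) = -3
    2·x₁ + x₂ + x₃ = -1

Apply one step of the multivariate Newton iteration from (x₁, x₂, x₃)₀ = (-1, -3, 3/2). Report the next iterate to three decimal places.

At (-1, -3, 3/2): F = (1.500, -19.68294, -2.500).
Jacobian J = [[1, 0, 4·x₃ - 2], [2·x₃ + 2·cos(x₁), -2·x₂, 2·x₁ - 8·x₃], [2, 1, 1]].
At the point, J = [[1.000, 0.000, 4.000], [4.08060, 6.000, -14.000], [2.000, 1.000, 1.000]] (det J = -11.67758).
Solving J·Δ = −F gives Δ = (0.965, 1.186, -0.616).
Then the next iterate is (x₁, x₂, x₃)₁ = (-0.035, -1.814, 0.884).

(-0.035, -1.814, 0.884)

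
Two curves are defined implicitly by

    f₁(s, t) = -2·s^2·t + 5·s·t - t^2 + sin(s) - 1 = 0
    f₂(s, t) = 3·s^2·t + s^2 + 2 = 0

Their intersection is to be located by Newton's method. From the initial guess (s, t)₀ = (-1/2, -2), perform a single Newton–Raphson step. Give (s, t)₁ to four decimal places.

(-0.5242, -2.8385)

At (-1/2, -2): F = (0.520574, 0.7500).
Jacobian J = [[-4·s·t + 5·t + cos(s), -2·s^2 + 5·s - 2·t], [6·s·t + 2·s, 3·s^2]].
At the point, J = [[-13.122417, 1.0000], [5.0000, 0.7500]] (det J = -14.841813).
Solving J·Δ = −F gives Δ = (-0.0242, -0.8385).
Then the next iterate is (s, t)₁ = (-0.5242, -2.8385).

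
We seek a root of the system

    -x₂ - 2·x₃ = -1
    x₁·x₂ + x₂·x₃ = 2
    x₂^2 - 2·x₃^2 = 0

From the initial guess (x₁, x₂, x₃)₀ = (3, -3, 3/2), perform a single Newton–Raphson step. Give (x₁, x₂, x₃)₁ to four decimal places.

At (3, -3, 3/2): F = (1.0000, -15.5000, 4.5000).
Jacobian J = [[0, -1, -2], [x₂, x₁ + x₃, x₂], [0, 2·x₂, -4·x₃]].
At the point, J = [[0.0000, -1.0000, -2.0000], [-3.0000, 4.5000, -3.0000], [0.0000, -6.0000, -6.0000]] (det J = -18.0000).
Solving J·Δ = −F gives Δ = (-4.6667, 0.5000, 0.2500).
Then the next iterate is (x₁, x₂, x₃)₁ = (-1.6667, -2.5000, 1.7500).

(-1.6667, -2.5000, 1.7500)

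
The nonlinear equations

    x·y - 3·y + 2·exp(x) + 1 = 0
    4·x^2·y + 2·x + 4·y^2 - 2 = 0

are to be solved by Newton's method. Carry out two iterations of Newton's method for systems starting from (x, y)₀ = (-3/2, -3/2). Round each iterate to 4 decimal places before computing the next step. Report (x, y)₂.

At (-3/2, -3/2): F = (8.196260, -9.5000).
Jacobian J = [[y + 2·exp(x), x - 3], [8·x·y + 2, 4·x^2 + 8·y]].
At the point, J = [[-1.053740, -4.5000], [20.0000, -3.0000]] (det J = 93.161219).
Solving J·Δ = −F gives Δ = (0.7228, 1.6521).
Then the next iterate is (x, y)₁ = (-0.7772, 0.1521).
Round to (-0.7772, 0.1521) and repeat: F = (1.344871, -3.094365), J = [[1.071483, -3.7772], [1.054303, 3.632959]].
Δ = (0.8638, 0.6011), so (x, y)₂ = (0.0866, 0.7532).

(0.0866, 0.7532)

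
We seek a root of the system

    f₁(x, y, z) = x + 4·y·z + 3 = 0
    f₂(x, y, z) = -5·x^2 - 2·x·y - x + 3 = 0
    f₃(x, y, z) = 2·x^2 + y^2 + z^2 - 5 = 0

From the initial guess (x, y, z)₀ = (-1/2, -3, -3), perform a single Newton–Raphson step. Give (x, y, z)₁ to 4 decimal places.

At (-1/2, -3, -3): F = (38.5000, -0.7500, 13.5000).
Jacobian J = [[1, 4·z, 4·y], [-10·x - 2·y - 1, -2·x, 0], [4·x, 2·y, 2·z]].
At the point, J = [[1.0000, -12.0000, -12.0000], [10.0000, 1.0000, 0.0000], [-2.0000, -6.0000, -6.0000]] (det J = -30.0000).
Solving J·Δ = −F gives Δ = (-2.3000, 23.7500, -20.7333).
Then the next iterate is (x, y, z)₁ = (-2.8000, 20.7500, -23.7333).

(-2.8000, 20.7500, -23.7333)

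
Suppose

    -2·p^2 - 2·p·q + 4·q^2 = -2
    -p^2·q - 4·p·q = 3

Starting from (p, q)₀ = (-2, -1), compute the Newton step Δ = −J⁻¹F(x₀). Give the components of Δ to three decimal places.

At (-2, -1): F = (-6.000, -7.000).
Jacobian J = [[-4·p - 2·q, -2·p + 8·q], [-2·p·q - 4·q, -p^2 - 4·p]].
At the point, J = [[10.000, -4.000], [0.000, 4.000]] (det J = 40.000).
Solving J·Δ = −F gives Δ = (1.300, 1.750).

(1.300, 1.750)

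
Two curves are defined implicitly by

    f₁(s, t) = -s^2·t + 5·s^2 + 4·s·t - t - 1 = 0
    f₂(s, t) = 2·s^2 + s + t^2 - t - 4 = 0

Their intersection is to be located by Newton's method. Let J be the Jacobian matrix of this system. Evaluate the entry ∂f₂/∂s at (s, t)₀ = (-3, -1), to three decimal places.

∂f₂/∂s = 4·s + 1.
At (-3, -1) this is -11.000.

-11.000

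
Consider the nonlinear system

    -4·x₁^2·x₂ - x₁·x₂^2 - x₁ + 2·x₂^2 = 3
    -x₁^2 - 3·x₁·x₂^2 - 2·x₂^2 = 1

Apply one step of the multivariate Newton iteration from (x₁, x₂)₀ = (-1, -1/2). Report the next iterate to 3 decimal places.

(-0.071, -1.089)

At (-1, -1/2): F = (0.750, -1.750).
Jacobian J = [[-8·x₁·x₂ - x₂^2 - 1, -4·x₁^2 - 2·x₁·x₂ + 4·x₂], [-2·x₁ - 3·x₂^2, -6·x₁·x₂ - 4·x₂]].
At the point, J = [[-5.250, -7.000], [1.250, -1.000]] (det J = 14.000).
Solving J·Δ = −F gives Δ = (0.929, -0.589).
Then the next iterate is (x₁, x₂)₁ = (-0.071, -1.089).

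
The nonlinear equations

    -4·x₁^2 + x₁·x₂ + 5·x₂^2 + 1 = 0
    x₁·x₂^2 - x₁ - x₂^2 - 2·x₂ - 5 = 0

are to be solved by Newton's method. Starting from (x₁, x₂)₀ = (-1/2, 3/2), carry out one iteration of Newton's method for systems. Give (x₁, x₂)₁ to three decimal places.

(1.160, 0.146)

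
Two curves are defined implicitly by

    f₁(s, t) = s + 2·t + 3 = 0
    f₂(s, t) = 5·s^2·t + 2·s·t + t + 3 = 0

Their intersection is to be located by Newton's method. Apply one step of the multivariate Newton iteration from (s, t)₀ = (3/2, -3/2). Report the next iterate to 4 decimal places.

(0.5547, -1.7774)

At (3/2, -3/2): F = (1.5000, -19.8750).
Jacobian J = [[1, 2], [10·s·t + 2·t, 5·s^2 + 2·s + 1]].
At the point, J = [[1.0000, 2.0000], [-25.5000, 15.2500]] (det J = 66.2500).
Solving J·Δ = −F gives Δ = (-0.9453, -0.2774).
Then the next iterate is (s, t)₁ = (0.5547, -1.7774).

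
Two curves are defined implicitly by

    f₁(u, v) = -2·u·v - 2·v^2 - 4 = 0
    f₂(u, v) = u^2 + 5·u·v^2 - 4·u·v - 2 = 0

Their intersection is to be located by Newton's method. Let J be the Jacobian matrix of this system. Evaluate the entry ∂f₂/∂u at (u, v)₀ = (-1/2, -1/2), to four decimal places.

2.2500

∂f₂/∂u = 2·u + 5·v^2 - 4·v.
At (-1/2, -1/2) this is 2.2500.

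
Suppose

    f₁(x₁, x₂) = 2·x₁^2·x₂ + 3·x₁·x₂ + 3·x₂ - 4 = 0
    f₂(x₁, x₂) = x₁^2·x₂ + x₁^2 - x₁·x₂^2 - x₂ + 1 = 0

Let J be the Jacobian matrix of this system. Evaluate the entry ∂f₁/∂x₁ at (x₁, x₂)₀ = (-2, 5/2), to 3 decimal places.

-12.500

∂f₁/∂x₁ = 4·x₁·x₂ + 3·x₂.
At (-2, 5/2) this is -12.500.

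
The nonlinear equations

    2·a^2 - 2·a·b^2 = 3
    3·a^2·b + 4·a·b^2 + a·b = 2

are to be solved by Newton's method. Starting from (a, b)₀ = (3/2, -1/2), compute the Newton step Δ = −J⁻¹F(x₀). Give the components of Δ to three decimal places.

At (3/2, -1/2): F = (0.750, -4.625).
Jacobian J = [[4·a - 2·b^2, -4·a·b], [6·a·b + 4·b^2 + b, 3·a^2 + 8·a·b + a]].
At the point, J = [[5.500, 3.000], [-4.000, 2.250]] (det J = 24.375).
Solving J·Δ = −F gives Δ = (-0.638, 0.921).

(-0.638, 0.921)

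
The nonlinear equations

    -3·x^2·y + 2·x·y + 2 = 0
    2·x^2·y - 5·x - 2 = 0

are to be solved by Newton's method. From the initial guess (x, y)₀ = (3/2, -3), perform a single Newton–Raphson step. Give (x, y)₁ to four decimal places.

At (3/2, -3): F = (13.2500, -23.0000).
Jacobian J = [[-6·x·y + 2·y, -3·x^2 + 2·x], [4·x·y - 5, 2·x^2]].
At the point, J = [[21.0000, -3.7500], [-23.0000, 4.5000]] (det J = 8.2500).
Solving J·Δ = −F gives Δ = (3.2273, 21.6061).
Then the next iterate is (x, y)₁ = (4.7273, 18.6061).

(4.7273, 18.6061)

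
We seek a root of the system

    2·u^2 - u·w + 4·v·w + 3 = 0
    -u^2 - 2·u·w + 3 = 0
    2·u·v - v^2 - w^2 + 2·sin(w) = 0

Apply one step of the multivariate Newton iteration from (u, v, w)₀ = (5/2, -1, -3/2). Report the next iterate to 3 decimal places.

(1.330, -0.462, -0.182)

At (5/2, -1, -3/2): F = (25.250, 4.250, -10.24499).
Jacobian J = [[4·u - w, 4·w, -u + 4·v], [-2·u - 2·w, 0, -2·u], [2·v, 2·u - 2·v, -2·w + 2·cos(w)]].
At the point, J = [[11.500, -6.000, -6.500], [-2.000, 0.000, -5.000], [-2.000, 7.000, 3.14147]] (det J = 395.80231).
Solving J·Δ = −F gives Δ = (-1.170, 0.538, 1.318).
Then the next iterate is (u, v, w)₁ = (1.330, -0.462, -0.182).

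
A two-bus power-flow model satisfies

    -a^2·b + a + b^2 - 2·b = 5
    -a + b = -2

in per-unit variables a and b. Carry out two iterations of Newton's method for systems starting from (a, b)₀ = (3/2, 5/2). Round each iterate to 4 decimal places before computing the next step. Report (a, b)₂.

(0.4077, -1.5923)

At (3/2, 5/2): F = (-7.8750, 3.0000).
Jacobian J = [[-2·a·b + 1, -a^2 + 2·b - 2], [-1, 1]].
At the point, J = [[-6.5000, 0.7500], [-1.0000, 1.0000]] (det J = -5.7500).
Solving J·Δ = −F gives Δ = (-1.7609, -4.7609).
Then the next iterate is (a, b)₁ = (-0.2609, -2.2609).
Round to (-0.2609, -2.2609) and repeat: F = (4.526466, 0.0000), J = [[-0.179738, -6.589869], [-1.0000, 1.0000]].
Δ = (0.6686, 0.6686), so (a, b)₂ = (0.4077, -1.5923).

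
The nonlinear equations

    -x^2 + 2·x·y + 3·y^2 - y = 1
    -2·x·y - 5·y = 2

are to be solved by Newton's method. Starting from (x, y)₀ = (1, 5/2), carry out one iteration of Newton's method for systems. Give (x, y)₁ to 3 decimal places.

At (1, 5/2): F = (19.250, -19.500).
Jacobian J = [[-2·x + 2·y, 2·x + 6·y - 1], [-2·y, -2·x - 5]].
At the point, J = [[3.000, 16.000], [-5.000, -7.000]] (det J = 59.000).
Solving J·Δ = −F gives Δ = (-3.004, -0.640).
Then the next iterate is (x, y)₁ = (-2.004, 1.860).

(-2.004, 1.860)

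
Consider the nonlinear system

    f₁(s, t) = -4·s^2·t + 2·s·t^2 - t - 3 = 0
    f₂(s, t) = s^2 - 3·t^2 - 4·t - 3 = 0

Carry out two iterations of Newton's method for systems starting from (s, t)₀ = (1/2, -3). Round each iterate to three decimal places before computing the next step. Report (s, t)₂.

At (1/2, -3): F = (12.000, -17.750).
Jacobian J = [[-8·s·t + 2·t^2, -4·s^2 + 4·s·t - 1], [2·s, -6·t - 4]].
At the point, J = [[30.000, -8.000], [1.000, 14.000]] (det J = 428.000).
Solving J·Δ = −F gives Δ = (-0.061, 1.272).
Then the next iterate is (s, t)₁ = (0.439, -1.728).
Round to (0.439, -1.728) and repeat: F = (2.68178, -4.85323), J = [[12.04070, -4.80525], [0.878, 6.368]].
Δ = (0.077, 0.751), so (s, t)₂ = (0.516, -0.977).

(0.516, -0.977)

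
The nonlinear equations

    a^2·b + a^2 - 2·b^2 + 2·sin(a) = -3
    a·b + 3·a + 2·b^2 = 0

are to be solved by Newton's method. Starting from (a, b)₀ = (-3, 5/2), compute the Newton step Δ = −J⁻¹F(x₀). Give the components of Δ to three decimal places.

At (-3, 5/2): F = (21.71776, -4.000).
Jacobian J = [[2·a·b + 2·a + 2·cos(a), a^2 - 4·b], [b + 3, a + 4·b]].
At the point, J = [[-22.97998, -1.000], [5.500, 7.000]] (det J = -155.35989).
Solving J·Δ = −F gives Δ = (0.953, -0.177).

(0.953, -0.177)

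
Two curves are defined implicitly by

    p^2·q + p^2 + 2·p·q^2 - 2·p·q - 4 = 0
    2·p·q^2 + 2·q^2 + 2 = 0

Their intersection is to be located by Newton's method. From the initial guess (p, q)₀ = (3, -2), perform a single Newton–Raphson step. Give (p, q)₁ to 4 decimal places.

At (3, -2): F = (23.0000, 34.0000).
Jacobian J = [[2·p·q + 2·p + 2·q^2 - 2·q, p^2 + 4·p·q - 2·p], [2·q^2, 4·p·q + 4·q]].
At the point, J = [[6.0000, -21.0000], [8.0000, -32.0000]] (det J = -24.0000).
Solving J·Δ = −F gives Δ = (-0.9167, 0.8333).
Then the next iterate is (p, q)₁ = (2.0833, -1.1667).

(2.0833, -1.1667)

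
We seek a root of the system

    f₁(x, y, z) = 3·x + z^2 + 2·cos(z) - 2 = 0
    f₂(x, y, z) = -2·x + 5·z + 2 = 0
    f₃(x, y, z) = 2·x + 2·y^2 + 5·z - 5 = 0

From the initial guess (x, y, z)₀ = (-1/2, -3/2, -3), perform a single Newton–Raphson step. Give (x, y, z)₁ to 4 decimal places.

At (-1/2, -3/2, -3): F = (3.520015, -12.0000, -16.5000).
Jacobian J = [[3, 0, 2·z - 2·sin(z)], [-2, 0, 5], [2, 4·y, 5]].
At the point, J = [[3.0000, 0.0000, -5.717760], [-2.0000, 0.0000, 5.0000], [2.0000, -6.0000, 5.0000]] (det J = 21.386880).
Solving J·Δ = −F gives Δ = (14.3115, 8.7910, 8.1246).
Then the next iterate is (x, y, z)₁ = (13.8115, 7.2910, 5.1246).

(13.8115, 7.2910, 5.1246)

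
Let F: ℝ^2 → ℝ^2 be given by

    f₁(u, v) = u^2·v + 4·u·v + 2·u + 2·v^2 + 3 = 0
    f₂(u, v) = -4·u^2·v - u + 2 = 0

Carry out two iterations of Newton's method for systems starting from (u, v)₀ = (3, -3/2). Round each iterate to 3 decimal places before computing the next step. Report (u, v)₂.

(0.142, -0.742)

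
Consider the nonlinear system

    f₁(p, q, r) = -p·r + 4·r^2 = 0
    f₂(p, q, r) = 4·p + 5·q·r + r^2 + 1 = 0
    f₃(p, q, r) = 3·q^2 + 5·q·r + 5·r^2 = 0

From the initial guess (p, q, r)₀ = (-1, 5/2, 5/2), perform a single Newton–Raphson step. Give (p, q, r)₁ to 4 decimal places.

(-0.2533, 1.2100, 1.2794)

At (-1, 5/2, 5/2): F = (27.5000, 34.5000, 81.2500).
Jacobian J = [[-r, 0, -p + 8·r], [4, 5·r, 5·q + 2·r], [0, 6·q + 5·r, 5·q + 10·r]].
At the point, J = [[-2.5000, 0.0000, 21.0000], [4.0000, 12.5000, 17.5000], [0.0000, 27.5000, 37.5000]] (det J = 2341.2500).
Solving J·Δ = −F gives Δ = (0.7467, -1.2900, -1.2206).
Then the next iterate is (p, q, r)₁ = (-0.2533, 1.2100, 1.2794).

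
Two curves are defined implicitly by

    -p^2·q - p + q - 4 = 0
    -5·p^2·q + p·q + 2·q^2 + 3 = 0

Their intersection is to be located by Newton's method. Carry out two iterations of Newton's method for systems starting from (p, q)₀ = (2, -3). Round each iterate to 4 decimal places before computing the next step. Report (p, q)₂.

(-5.8587, 8.0218)

At (2, -3): F = (3.0000, 75.0000).
Jacobian J = [[-2·p·q - 1, -p^2 + 1], [-10·p·q + q, -5·p^2 + p + 4·q]].
At the point, J = [[11.0000, -3.0000], [57.0000, -30.0000]] (det J = -159.0000).
Solving J·Δ = −F gives Δ = (0.8491, 4.1132).
Then the next iterate is (p, q)₁ = (2.8491, 1.1132).
Round to (2.8491, 1.1132) and repeat: F = (-14.772157, -36.531239), J = [[-7.343236, -7.117371], [-30.602981, -33.284954]].
Δ = (-8.7078, 6.9086), so (p, q)₂ = (-5.8587, 8.0218).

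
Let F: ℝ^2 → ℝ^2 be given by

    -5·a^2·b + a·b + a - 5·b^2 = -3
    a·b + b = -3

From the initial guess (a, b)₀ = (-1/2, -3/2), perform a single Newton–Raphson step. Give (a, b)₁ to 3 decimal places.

At (-1/2, -3/2): F = (-6.125, 2.250).
Jacobian J = [[-10·a·b + b + 1, -5·a^2 + a - 10·b], [b, a + 1]].
At the point, J = [[-8.000, 13.250], [-1.500, 0.500]] (det J = 15.875).
Solving J·Δ = −F gives Δ = (2.071, 1.713).
Then the next iterate is (a, b)₁ = (1.571, 0.213).

(1.571, 0.213)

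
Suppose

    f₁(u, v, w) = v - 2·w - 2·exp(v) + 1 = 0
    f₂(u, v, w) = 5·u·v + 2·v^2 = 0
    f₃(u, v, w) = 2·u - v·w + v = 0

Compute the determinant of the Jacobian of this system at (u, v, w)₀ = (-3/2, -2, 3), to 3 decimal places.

J = [[0, -2·exp(v) + 1, -2], [5·v, 5·u + 4·v, 0], [2, -w + 1, -v]].
At the point, J = [[0.000, 0.72933, -2.000], [-10.000, -15.500, 0.000], [2.000, -2.000, 2.000]].
det J = -87.413.

-87.413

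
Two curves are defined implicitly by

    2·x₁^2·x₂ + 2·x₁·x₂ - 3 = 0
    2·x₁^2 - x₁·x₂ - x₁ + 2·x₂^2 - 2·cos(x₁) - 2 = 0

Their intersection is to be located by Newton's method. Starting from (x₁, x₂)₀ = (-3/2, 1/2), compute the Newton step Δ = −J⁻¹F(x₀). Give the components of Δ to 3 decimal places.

(2.145, 4.360)

At (-3/2, 1/2): F = (-2.250, 5.10853).
Jacobian J = [[4·x₁·x₂ + 2·x₂, 2·x₁^2 + 2·x₁], [4·x₁ - x₂ + 2·sin(x₁) - 1, -x₁ + 4·x₂]].
At the point, J = [[-2.000, 1.500], [-9.49499, 3.500]] (det J = 7.24248).
Solving J·Δ = −F gives Δ = (2.145, 4.360).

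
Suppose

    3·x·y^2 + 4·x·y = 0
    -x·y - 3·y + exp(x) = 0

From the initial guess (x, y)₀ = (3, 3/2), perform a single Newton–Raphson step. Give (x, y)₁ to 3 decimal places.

At (3, 3/2): F = (38.250, 11.08554).
Jacobian J = [[3·y^2 + 4·y, 6·x·y + 4·x], [-y + exp(x), -x - 3]].
At the point, J = [[12.750, 39.000], [18.58554, -6.000]] (det J = -801.33594).
Solving J·Δ = −F gives Δ = (-0.826, -0.711).
Then the next iterate is (x, y)₁ = (2.174, 0.789).

(2.174, 0.789)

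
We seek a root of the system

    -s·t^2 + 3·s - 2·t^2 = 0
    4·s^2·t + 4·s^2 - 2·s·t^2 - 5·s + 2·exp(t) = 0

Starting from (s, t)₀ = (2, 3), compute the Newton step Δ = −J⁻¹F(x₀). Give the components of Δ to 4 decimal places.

At (2, 3): F = (-30.0000, 58.171074).
Jacobian J = [[-t^2 + 3, -2·s·t - 4·t], [8·s·t + 8·s - 2·t^2 - 5, 4·s^2 - 4·s·t + 2·exp(t)]].
At the point, J = [[-6.0000, -24.0000], [41.0000, 32.171074]] (det J = 790.973557).
Solving J·Δ = −F gives Δ = (-0.5449, -1.1138).

(-0.5449, -1.1138)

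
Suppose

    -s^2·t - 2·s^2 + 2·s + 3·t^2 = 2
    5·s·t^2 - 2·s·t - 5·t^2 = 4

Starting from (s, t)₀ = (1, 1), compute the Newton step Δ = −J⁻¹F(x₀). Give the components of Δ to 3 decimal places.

At (1, 1): F = (0.000, -6.000).
Jacobian J = [[-2·s·t - 4·s + 2, -s^2 + 6·t], [5·t^2 - 2·t, 10·s·t - 2·s - 10·t]].
At the point, J = [[-4.000, 5.000], [3.000, -2.000]] (det J = -7.000).
Solving J·Δ = −F gives Δ = (4.286, 3.429).

(4.286, 3.429)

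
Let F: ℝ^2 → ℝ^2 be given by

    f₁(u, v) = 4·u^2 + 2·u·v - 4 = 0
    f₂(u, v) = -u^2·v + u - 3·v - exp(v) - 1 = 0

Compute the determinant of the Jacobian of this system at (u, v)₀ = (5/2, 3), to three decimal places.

-692.724

J = [[8·u + 2·v, 2·u], [-2·u·v + 1, -u^2 - exp(v) - 3]].
At the point, J = [[26.000, 5.000], [-14.000, -29.33554]].
det J = -692.724.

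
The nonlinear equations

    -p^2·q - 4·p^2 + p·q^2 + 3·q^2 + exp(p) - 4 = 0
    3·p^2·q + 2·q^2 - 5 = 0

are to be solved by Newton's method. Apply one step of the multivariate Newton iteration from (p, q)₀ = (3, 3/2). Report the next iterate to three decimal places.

At (3, 3/2): F = (-19.91446, 40.000).
Jacobian J = [[-2·p·q - 8·p + q^2 + exp(p), -p^2 + 2·p·q + 6·q], [6·p·q, 3·p^2 + 4·q]].
At the point, J = [[-10.66446, 9.000], [27.000, 33.000]] (det J = -594.92728).
Solving J·Δ = −F gives Δ = (-1.710, 0.187).
Then the next iterate is (p, q)₁ = (1.290, 1.687).

(1.290, 1.687)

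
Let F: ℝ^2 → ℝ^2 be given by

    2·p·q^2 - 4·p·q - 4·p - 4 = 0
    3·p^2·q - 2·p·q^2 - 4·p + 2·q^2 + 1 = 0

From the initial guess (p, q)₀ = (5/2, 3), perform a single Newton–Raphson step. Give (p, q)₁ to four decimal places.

(1.6183, 3.0382)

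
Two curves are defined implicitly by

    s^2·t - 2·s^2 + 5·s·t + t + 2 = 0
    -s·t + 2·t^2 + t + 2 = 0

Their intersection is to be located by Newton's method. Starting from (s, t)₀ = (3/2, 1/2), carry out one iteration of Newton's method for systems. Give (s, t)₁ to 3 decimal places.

(9.868, 1.789)

At (3/2, 1/2): F = (2.875, 2.250).
Jacobian J = [[2·s·t - 4·s + 5·t, s^2 + 5·s + 1], [-t, -s + 4·t + 1]].
At the point, J = [[-2.000, 10.750], [-0.500, 1.500]] (det J = 2.375).
Solving J·Δ = −F gives Δ = (8.368, 1.289).
Then the next iterate is (s, t)₁ = (9.868, 1.789).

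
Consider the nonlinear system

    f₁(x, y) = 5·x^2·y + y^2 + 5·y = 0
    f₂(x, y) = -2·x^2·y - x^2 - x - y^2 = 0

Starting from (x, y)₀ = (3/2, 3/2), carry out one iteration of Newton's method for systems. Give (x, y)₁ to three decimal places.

At (3/2, 3/2): F = (26.625, -12.750).
Jacobian J = [[10·x·y, 5·x^2 + 2·y + 5], [-4·x·y - 2·x - 1, -2·x^2 - 2·y]].
At the point, J = [[22.500, 19.250], [-13.000, -7.500]] (det J = 81.500).
Solving J·Δ = −F gives Δ = (-0.561, -0.727).
Then the next iterate is (x, y)₁ = (0.939, 0.773).

(0.939, 0.773)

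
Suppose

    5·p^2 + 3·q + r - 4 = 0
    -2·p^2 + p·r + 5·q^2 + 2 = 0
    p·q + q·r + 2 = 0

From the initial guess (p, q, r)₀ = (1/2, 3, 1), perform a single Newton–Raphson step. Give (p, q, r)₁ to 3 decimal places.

(0.203, 1.442, -0.091)

At (1/2, 3, 1): F = (7.250, 47.000, 6.500).
Jacobian J = [[10·p, 3, 1], [-4·p + r, 10·q, p], [q, p + r, q]].
At the point, J = [[5.000, 3.000, 1.000], [-1.000, 30.000, 0.500], [3.000, 1.500, 3.000]] (det J = 368.250).
Solving J·Δ = −F gives Δ = (-0.297, -1.558, -1.091).
Then the next iterate is (p, q, r)₁ = (0.203, 1.442, -0.091).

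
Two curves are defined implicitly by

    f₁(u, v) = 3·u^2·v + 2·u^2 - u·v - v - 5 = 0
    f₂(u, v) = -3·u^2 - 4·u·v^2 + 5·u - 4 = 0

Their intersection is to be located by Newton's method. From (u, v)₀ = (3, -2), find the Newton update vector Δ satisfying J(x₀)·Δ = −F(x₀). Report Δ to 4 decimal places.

(-0.2879, 1.1594)

At (3, -2): F = (-33.0000, -64.0000).
Jacobian J = [[6·u·v + 4·u - v, 3·u^2 - u - 1], [-6·u - 4·v^2 + 5, -8·u·v]].
At the point, J = [[-22.0000, 23.0000], [-29.0000, 48.0000]] (det J = -389.0000).
Solving J·Δ = −F gives Δ = (-0.2879, 1.1594).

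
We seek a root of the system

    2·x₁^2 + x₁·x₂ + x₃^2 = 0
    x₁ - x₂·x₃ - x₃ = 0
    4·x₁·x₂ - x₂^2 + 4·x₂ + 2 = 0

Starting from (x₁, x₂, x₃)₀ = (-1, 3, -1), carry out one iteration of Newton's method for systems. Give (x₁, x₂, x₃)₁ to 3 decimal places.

At (-1, 3, -1): F = (0.000, 3.000, -7.000).
Jacobian J = [[4·x₁ + x₂, x₁, 2·x₃], [1, -x₃, -x₂ - 1], [4·x₂, 4·x₁ - 2·x₂ + 4, 0]].
At the point, J = [[-1.000, -1.000, -2.000], [1.000, 1.000, -4.000], [12.000, -6.000, 0.000]] (det J = 108.000).
Solving J·Δ = −F gives Δ = (0.056, -1.056, 0.500).
Then the next iterate is (x₁, x₂, x₃)₁ = (-0.944, 1.944, -0.500).

(-0.944, 1.944, -0.500)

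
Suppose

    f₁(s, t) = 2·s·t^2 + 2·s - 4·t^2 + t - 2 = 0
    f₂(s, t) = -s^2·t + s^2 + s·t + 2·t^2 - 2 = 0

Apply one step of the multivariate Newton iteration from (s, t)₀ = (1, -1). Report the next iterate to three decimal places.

(1.226, -0.581)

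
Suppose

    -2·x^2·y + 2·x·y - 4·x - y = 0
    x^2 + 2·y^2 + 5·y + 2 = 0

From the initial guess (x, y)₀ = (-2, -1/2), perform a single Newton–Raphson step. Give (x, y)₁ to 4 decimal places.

(-0.7911, -0.2215)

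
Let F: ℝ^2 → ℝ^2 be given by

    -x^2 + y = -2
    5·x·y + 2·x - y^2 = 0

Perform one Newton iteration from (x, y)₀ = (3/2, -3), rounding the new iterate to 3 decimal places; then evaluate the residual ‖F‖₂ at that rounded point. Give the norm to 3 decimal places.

6.875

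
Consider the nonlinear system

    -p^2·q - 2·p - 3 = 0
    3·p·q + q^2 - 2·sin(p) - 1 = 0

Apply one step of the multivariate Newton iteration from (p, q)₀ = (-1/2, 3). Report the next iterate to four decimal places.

At (-1/2, 3): F = (-2.7500, 4.458851).
Jacobian J = [[-2·p·q - 2, -p^2], [3·q - 2·cos(p), 3·p + 2·q]].
At the point, J = [[1.0000, -0.2500], [7.244835, 4.5000]] (det J = 6.311209).
Solving J·Δ = −F gives Δ = (1.7842, -3.8633).
Then the next iterate is (p, q)₁ = (1.2842, -0.8633).

(1.2842, -0.8633)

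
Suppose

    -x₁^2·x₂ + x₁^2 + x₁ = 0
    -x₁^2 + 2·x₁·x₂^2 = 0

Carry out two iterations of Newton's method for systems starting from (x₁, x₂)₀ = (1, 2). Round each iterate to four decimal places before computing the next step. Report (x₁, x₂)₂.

At (1, 2): F = (0.0000, 7.0000).
Jacobian J = [[-2·x₁·x₂ + 2·x₁ + 1, -x₁^2], [-2·x₁ + 2·x₂^2, 4·x₁·x₂]].
At the point, J = [[-1.0000, -1.0000], [6.0000, 8.0000]] (det J = -2.0000).
Solving J·Δ = −F gives Δ = (3.5000, -3.5000).
Then the next iterate is (x₁, x₂)₁ = (4.5000, -1.5000).
Round to (4.5000, -1.5000) and repeat: F = (55.1250, 0.0000), J = [[23.5000, -20.2500], [-4.5000, -27.0000]].
Δ = (-2.0512, 0.3419), so (x₁, x₂)₂ = (2.4488, -1.1581).

(2.4488, -1.1581)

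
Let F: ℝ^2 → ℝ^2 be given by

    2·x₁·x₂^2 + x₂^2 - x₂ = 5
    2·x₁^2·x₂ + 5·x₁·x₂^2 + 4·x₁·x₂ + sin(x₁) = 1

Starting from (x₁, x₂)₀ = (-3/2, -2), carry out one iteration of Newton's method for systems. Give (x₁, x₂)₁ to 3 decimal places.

(0.357, -2.551)

At (-3/2, -2): F = (-11.000, -28.99749).
Jacobian J = [[2·x₂^2, 4·x₁·x₂ + 2·x₂ - 1], [4·x₁·x₂ + 5·x₂^2 + 4·x₂ + cos(x₁), 2·x₁^2 + 10·x₁·x₂ + 4·x₁]].
At the point, J = [[8.000, 7.000], [24.07074, 28.500]] (det J = 59.50484).
Solving J·Δ = −F gives Δ = (1.857, -0.551).
Then the next iterate is (x₁, x₂)₁ = (0.357, -2.551).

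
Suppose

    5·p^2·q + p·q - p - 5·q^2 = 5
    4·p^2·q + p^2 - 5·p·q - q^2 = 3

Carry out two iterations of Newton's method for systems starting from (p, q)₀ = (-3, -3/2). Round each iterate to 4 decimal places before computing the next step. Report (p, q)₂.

At (-3, -3/2): F = (-76.2500, -72.7500).
Jacobian J = [[10·p·q + q - 1, 5·p^2 + p - 10·q], [8·p·q + 2·p - 5·q, 4·p^2 - 5·p - 2·q]].
At the point, J = [[42.5000, 57.0000], [37.5000, 54.0000]] (det J = 157.5000).
Solving J·Δ = −F gives Δ = (-0.1857, 1.4762).
Then the next iterate is (p, q)₁ = (-3.1857, -0.0238).
Round to (-3.1857, -0.0238) and repeat: F = (-2.949006, 5.802865), J = [[-0.265603, 47.795722], [-5.645843, 56.570838]].
Δ = (1.7431, 0.0714), so (p, q)₂ = (-1.4426, 0.0476).

(-1.4426, 0.0476)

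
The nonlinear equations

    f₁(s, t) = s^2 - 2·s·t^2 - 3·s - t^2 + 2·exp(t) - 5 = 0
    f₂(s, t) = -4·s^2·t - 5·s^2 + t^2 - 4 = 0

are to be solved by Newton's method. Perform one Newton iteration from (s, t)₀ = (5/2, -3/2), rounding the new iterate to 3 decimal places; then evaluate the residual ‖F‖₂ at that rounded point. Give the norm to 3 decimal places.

At (5/2, -3/2): F = (-19.30374, 4.500).
Jacobian J = [[2·s - 2·t^2 - 3, -4·s·t - 2·t + 2·exp(t)], [-8·s·t - 10·s, -4·s^2 + 2·t]].
At the point, J = [[-2.500, 18.44626], [5.000, -28.000]] (det J = -22.23130).
Solving J·Δ = −F gives Δ = (20.579, 3.836).
Then the next iterate is (s, t)₁ = (23.079, 2.336).
Re-evaluating at (23.079, 2.336): F = (221.74653, -7638.73472), so ‖F‖₂ = 7641.953.

7641.953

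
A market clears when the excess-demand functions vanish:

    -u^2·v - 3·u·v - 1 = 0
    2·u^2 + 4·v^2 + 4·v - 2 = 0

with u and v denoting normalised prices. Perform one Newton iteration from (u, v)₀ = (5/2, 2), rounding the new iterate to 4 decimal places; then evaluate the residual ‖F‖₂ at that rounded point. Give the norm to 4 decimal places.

At (5/2, 2): F = (-28.5000, 34.5000).
Jacobian J = [[-2·u·v - 3·v, -u^2 - 3·u], [4·u, 8·v + 4]].
At the point, J = [[-16.0000, -13.7500], [10.0000, 20.0000]] (det J = -182.5000).
Solving J·Δ = −F gives Δ = (-0.5240, -1.4630).
Then the next iterate is (u, v)₁ = (1.9760, 0.5370).
Re-evaluating at (1.9760, 0.5370): F = (-6.280093, 9.110628), so ‖F‖₂ = 11.0654.

11.0654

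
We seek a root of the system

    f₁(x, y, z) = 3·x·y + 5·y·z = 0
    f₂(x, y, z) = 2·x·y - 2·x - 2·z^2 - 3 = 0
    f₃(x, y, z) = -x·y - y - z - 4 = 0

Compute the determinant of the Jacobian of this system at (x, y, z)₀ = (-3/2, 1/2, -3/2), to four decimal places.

J = [[3·y, 3·x + 5·z, 5·y], [2·y - 2, 2·x, -4·z], [-y, -x - 1, -1]].
At the point, J = [[1.5000, -12.0000, 2.5000], [-1.0000, -3.0000, 6.0000], [-0.5000, 0.5000, -1.0000]].
det J = 43.0000.

43.0000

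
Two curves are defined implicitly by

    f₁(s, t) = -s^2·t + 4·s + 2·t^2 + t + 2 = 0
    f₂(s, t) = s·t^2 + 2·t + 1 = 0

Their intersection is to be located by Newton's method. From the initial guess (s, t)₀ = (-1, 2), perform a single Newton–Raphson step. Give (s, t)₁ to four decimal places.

(-1.4167, 1.6667)

At (-1, 2): F = (6.0000, 1.0000).
Jacobian J = [[-2·s·t + 4, -s^2 + 4·t + 1], [t^2, 2·s·t + 2]].
At the point, J = [[8.0000, 8.0000], [4.0000, -2.0000]] (det J = -48.0000).
Solving J·Δ = −F gives Δ = (-0.4167, -0.3333).
Then the next iterate is (s, t)₁ = (-1.4167, 1.6667).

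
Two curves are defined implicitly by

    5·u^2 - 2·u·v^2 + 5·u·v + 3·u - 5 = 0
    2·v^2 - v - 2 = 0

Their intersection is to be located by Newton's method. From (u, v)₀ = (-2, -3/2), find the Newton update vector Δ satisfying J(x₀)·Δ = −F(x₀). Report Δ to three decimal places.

(0.704, 0.571)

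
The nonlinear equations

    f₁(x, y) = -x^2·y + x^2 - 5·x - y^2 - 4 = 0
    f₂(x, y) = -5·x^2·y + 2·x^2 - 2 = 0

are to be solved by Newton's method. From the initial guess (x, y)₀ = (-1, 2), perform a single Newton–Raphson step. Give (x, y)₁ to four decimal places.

(-0.6842, 1.0105)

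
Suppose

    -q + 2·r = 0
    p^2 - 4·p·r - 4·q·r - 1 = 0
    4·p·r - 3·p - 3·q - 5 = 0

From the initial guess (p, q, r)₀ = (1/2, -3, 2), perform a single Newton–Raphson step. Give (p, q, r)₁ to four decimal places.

At (1/2, -3, 2): F = (7.0000, 19.2500, 6.5000).
Jacobian J = [[0, -1, 2], [2·p - 4·r, -4·r, -4·p - 4·q], [4·r - 3, -3, 4·p]].
At the point, J = [[0.0000, -1.0000, 2.0000], [-7.0000, -8.0000, 10.0000], [5.0000, -3.0000, 2.0000]] (det J = 58.0000).
Solving J·Δ = −F gives Δ = (-1.0345, -2.8362, -4.9181).
Then the next iterate is (p, q, r)₁ = (-0.5345, -5.8362, -2.9181).

(-0.5345, -5.8362, -2.9181)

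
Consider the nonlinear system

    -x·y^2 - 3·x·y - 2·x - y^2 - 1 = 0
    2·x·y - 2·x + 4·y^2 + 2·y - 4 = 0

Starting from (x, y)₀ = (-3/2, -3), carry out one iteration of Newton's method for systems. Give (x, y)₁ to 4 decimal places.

(-3.4032, -0.8710)

At (-3/2, -3): F = (-7.0000, 38.0000).
Jacobian J = [[-y^2 - 3·y - 2, -2·x·y - 3·x - 2·y], [2·y - 2, 2·x + 8·y + 2]].
At the point, J = [[-2.0000, 1.5000], [-8.0000, -25.0000]] (det J = 62.0000).
Solving J·Δ = −F gives Δ = (-1.9032, 2.1290).
Then the next iterate is (x, y)₁ = (-3.4032, -0.8710).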